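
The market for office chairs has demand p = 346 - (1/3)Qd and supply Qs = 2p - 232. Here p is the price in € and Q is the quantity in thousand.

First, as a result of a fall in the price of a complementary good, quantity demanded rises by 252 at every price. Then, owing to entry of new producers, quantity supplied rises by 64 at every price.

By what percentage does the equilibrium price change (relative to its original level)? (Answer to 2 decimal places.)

+14.80

Before the shock: 1038 - 3p = 2p - 232 ⇒ 1270 = 5p ⇒ p = 254, Q = 276.
The new curves are Qd = 1290 - 3p (demand) and Qs = 2p - 168 (supply).
New equilibrium: 1290 - 3p = 2p - 168 ⇒ 1458 = 5p ⇒ p = 291.6, Q = 415.2.
%Δp = (291.6 − 254) / 254 × 100 = +14.80%.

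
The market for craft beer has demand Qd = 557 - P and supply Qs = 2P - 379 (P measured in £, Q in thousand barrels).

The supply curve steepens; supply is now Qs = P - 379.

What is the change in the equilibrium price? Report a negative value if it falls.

Before the shock: 557 - P = 2P - 379 ⇒ 936 = 3P ⇒ P = 312, Q = 245.
After the shift, demand is Qd = 557 - P and supply is Qs = P - 379.
Equate the new curves: 557 - P = P - 379, giving 936 = 2P, P = 468, Q = 89.
ΔP = 468 − 312 = +156.

+156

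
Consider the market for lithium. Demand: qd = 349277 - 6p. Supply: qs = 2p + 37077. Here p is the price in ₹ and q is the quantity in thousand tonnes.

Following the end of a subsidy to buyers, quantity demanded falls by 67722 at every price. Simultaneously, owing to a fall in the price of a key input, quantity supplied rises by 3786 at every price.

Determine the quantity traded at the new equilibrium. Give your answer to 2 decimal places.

Before the shock: 349277 - 6p = 2p + 37077 ⇒ 312200 = 8p ⇒ p = 39025, q = 115127.
The new curves are qd = 281555 - 6p (demand) and qs = 2p + 40863 (supply).
Equate the new curves: 281555 - 6p = 2p + 40863, giving 240692 = 8p, p = 30086.5, q = 101036.

101036.00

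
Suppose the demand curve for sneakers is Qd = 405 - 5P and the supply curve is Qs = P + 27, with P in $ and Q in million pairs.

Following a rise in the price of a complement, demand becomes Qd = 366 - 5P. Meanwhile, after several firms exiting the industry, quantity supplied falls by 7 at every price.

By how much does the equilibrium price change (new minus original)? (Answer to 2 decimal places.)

Solve the original market: 405 - 5P = P + 27, hence P = 63 and Q = 90.
After the shift, demand is Qd = 366 - 5P and supply is Qs = P + 20.
Clearing the new market: 366 - 5P = P + 20, so P = 173/3 ≈ 57.6667 and Q = 233/3 ≈ 77.6667.
ΔP = 57.6667 − 63 = -5.33.

-5.33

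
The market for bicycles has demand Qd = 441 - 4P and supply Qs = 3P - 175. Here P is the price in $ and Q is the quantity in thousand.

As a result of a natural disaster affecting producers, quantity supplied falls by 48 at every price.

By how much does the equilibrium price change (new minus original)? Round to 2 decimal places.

+6.86

Original equilibrium: 441 - 4P = 3P - 175 gives 616 = 7P, so P = 88 and Q = 89.
The new curves are Qd = 441 - 4P (demand) and Qs = 3P - 223 (supply).
Setting them equal: 441 - 4P = 3P - 223 → 664 = 7P, so P = 664/7 ≈ 94.8571 and Q = 431/7 ≈ 61.5714.
ΔP = 94.8571 − 88 = +6.86.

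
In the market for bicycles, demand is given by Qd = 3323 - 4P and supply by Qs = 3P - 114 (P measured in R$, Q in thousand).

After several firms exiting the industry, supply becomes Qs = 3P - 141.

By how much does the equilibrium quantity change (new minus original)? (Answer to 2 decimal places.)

Solve the original market: 3323 - 4P = 3P - 114, hence P = 491 and Q = 1359.
After the shift, demand is Qd = 3323 - 4P and supply is Qs = 3P - 141.
Clearing the new market: 3323 - 4P = 3P - 141, so P = 3464/7 ≈ 494.8571 and Q = 9405/7 ≈ 1343.5714.
ΔQ = 1343.5714 − 1359 = -15.43.

-15.43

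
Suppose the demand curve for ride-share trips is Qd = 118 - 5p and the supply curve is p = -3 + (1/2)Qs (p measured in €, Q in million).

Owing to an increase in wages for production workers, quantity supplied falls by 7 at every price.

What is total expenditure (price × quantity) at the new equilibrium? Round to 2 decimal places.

561.00

Original equilibrium: 118 - 5p = 2p + 6 gives 112 = 7p, so p = 16 and Q = 38.
The new curves are Qd = 118 - 5p (demand) and Qs = 2p - 1 (supply).
New equilibrium: 118 - 5p = 2p - 1 ⇒ 119 = 7p ⇒ p = 17, Q = 33.
New expenditure = 17 × 33 = 561.00.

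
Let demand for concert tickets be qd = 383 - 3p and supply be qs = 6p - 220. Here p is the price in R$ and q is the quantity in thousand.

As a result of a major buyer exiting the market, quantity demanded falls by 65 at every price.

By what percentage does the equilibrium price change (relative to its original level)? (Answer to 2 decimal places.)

-10.78

Initially, 383 - 3p = 6p - 220, so 603 = 9p and p = 67, q = 182.
The shock moves the curves to qd = 318 - 3p and qs = 6p - 220.
Equate the new curves: 318 - 3p = 6p - 220, giving 538 = 9p, p = 538/9 ≈ 59.7778, q = 416/3 ≈ 138.6667.
%Δp = (59.7778 − 67) / 67 × 100 = -10.78%.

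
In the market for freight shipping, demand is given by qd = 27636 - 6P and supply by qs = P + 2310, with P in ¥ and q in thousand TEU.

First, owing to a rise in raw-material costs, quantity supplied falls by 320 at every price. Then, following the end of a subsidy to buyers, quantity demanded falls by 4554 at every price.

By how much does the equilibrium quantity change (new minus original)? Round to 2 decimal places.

Original equilibrium: 27636 - 6P = P + 2310 gives 25326 = 7P, so P = 3618 and q = 5928.
With the change applied: demand qd = 23082 - 6P, supply qs = P + 1990.
Equate the new curves: 23082 - 6P = P + 1990, giving 21092 = 7P, P = 21092/7 ≈ 3013.1429, q = 35022/7 ≈ 5003.1429.
Δq = 5003.1429 − 5928 = -924.86.

-924.86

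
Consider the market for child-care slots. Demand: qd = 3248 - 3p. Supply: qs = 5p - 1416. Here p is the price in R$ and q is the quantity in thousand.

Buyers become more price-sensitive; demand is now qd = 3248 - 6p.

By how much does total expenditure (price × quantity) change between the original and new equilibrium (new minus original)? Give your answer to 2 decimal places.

-575421.00

Solve the original market: 3248 - 3p = 5p - 1416, hence p = 583 and q = 1499.
After the shift, demand is qd = 3248 - 6p and supply is qs = 5p - 1416.
New equilibrium: 3248 - 6p = 5p - 1416 ⇒ 4664 = 11p ⇒ p = 424, q = 704.
Expenditure moves from 583×1499 = 873917 to 424×704 = 298496; change = -575421.00.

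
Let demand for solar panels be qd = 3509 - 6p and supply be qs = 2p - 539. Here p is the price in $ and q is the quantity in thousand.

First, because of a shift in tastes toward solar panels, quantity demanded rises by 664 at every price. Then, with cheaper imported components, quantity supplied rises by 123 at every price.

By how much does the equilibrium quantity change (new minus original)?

Initially, 3509 - 6p = 2p - 539, so 4048 = 8p and p = 506, q = 473.
The new curves are qd = 4173 - 6p (demand) and qs = 2p - 416 (supply).
Equate the new curves: 4173 - 6p = 2p - 416, giving 4589 = 8p, p = 573.625, q = 731.25.
Δq = 731.25 − 473 = +258.25.

+258.25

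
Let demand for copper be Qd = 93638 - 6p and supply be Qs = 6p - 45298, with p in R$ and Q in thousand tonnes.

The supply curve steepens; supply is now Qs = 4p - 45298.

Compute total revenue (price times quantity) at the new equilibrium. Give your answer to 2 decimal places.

Before the shock: 93638 - 6p = 6p - 45298 ⇒ 138936 = 12p ⇒ p = 11578, Q = 24170.
After the shift, demand is Qd = 93638 - 6p and supply is Qs = 4p - 45298.
Equate the new curves: 93638 - 6p = 4p - 45298, giving 138936 = 10p, p = 13893.6, Q = 10276.4.
New expenditure = 13893.6 × 10276.4 = 142776191.04.

142776191.04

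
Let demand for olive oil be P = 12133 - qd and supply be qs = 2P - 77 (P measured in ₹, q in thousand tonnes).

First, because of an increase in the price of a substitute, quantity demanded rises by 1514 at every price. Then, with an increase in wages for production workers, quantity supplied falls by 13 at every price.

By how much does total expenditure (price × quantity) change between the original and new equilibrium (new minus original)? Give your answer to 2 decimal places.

Before the shock: 12133 - P = 2P - 77 ⇒ 12210 = 3P ⇒ P = 4070, q = 8063.
With the change applied: demand qd = 13647 - P, supply qs = 2P - 90.
Setting them equal: 13647 - P = 2P - 90 → 13737 = 3P, so P = 4579 and q = 9068.
Expenditure moves from 4070×8063 = 32816410 to 4579×9068 = 41522372; change = +8705962.00.

+8705962.00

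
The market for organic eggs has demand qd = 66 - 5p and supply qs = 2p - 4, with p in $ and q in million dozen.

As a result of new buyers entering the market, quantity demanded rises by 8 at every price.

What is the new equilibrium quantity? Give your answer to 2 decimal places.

18.29

Initially, 66 - 5p = 2p - 4, so 70 = 7p and p = 10, q = 16.
The shock moves the curves to qd = 74 - 5p and qs = 2p - 4.
New equilibrium: 74 - 5p = 2p - 4 ⇒ 78 = 7p ⇒ p = 78/7 ≈ 11.1429, q = 128/7 ≈ 18.2857.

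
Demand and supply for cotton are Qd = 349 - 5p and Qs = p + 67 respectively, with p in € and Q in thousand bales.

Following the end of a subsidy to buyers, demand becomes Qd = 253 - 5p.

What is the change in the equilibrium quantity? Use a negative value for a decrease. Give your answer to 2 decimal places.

-16.00

Solve the original market: 349 - 5p = p + 67, hence p = 47 and Q = 114.
With the change applied: demand Qd = 253 - 5p, supply Qs = p + 67.
Setting them equal: 253 - 5p = p + 67 → 186 = 6p, so p = 31 and Q = 98.
ΔQ = 98 − 114 = -16.00.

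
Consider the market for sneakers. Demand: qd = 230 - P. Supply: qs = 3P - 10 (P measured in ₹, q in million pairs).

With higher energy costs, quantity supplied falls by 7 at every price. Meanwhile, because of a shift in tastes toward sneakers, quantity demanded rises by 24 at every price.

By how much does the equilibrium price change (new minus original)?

+7.75

Initially, 230 - P = 3P - 10, so 240 = 4P and P = 60, q = 170.
The new curves are qd = 254 - P (demand) and qs = 3P - 17 (supply).
Equate the new curves: 254 - P = 3P - 17, giving 271 = 4P, P = 67.75, q = 186.25.
ΔP = 67.75 − 60 = +7.75.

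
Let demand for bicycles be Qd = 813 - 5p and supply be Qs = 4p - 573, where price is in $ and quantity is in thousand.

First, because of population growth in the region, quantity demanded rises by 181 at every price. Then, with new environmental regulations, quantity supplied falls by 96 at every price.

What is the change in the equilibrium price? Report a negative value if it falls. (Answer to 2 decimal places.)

Initially, 813 - 5p = 4p - 573, so 1386 = 9p and p = 154, Q = 43.
After the shift, demand is Qd = 994 - 5p and supply is Qs = 4p - 669.
New equilibrium: 994 - 5p = 4p - 669 ⇒ 1663 = 9p ⇒ p = 1663/9 ≈ 184.7778, Q = 631/9 ≈ 70.1111.
Δp = 184.7778 − 154 = +30.78.

+30.78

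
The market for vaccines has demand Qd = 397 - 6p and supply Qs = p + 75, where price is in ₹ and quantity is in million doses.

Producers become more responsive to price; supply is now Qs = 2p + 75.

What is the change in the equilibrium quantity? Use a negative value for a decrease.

Original equilibrium: 397 - 6p = p + 75 gives 322 = 7p, so p = 46 and Q = 121.
The shock moves the curves to Qd = 397 - 6p and Qs = 2p + 75.
Setting them equal: 397 - 6p = 2p + 75 → 322 = 8p, so p = 40.25 and Q = 155.5.
ΔQ = 155.5 − 121 = +34.5.

+34.5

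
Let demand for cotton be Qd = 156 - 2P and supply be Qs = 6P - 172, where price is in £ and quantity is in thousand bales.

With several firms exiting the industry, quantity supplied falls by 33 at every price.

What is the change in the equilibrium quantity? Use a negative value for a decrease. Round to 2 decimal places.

-8.25

Original equilibrium: 156 - 2P = 6P - 172 gives 328 = 8P, so P = 41 and Q = 74.
With the change applied: demand Qd = 156 - 2P, supply Qs = 6P - 205.
Clearing the new market: 156 - 2P = 6P - 205, so P = 45.125 and Q = 65.75.
ΔQ = 65.75 − 74 = -8.25.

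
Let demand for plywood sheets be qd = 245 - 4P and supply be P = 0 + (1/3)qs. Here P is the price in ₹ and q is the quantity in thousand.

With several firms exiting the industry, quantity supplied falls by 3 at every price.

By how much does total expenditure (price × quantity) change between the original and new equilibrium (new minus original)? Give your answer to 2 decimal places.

Solve the original market: 245 - 4P = 3P, hence P = 35 and q = 105.
The shock moves the curves to qd = 245 - 4P and qs = 3P - 3.
New equilibrium: 245 - 4P = 3P - 3 ⇒ 248 = 7P ⇒ P = 248/7 ≈ 35.4286, q = 723/7 ≈ 103.2857.
Expenditure moves from 35×105 = 3675 to 35.4286×103.2857 = 3659.2653; change = -15.73.

-15.73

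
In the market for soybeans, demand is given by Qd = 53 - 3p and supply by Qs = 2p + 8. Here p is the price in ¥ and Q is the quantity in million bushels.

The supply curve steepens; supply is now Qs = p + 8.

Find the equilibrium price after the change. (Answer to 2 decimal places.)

Before the shock: 53 - 3p = 2p + 8 ⇒ 45 = 5p ⇒ p = 9, Q = 26.
With the change applied: demand Qd = 53 - 3p, supply Qs = p + 8.
Setting them equal: 53 - 3p = p + 8 → 45 = 4p, so p = 11.25 and Q = 19.25.

11.25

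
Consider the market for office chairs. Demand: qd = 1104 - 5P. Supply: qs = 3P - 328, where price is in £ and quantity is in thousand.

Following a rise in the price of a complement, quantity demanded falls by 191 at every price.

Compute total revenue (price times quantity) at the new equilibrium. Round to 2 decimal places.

Initially, 1104 - 5P = 3P - 328, so 1432 = 8P and P = 179, q = 209.
The shock moves the curves to qd = 913 - 5P and qs = 3P - 328.
Equate the new curves: 913 - 5P = 3P - 328, giving 1241 = 8P, P = 155.125, q = 137.375.
New expenditure = 155.125 × 137.375 = 21310.30.

21310.30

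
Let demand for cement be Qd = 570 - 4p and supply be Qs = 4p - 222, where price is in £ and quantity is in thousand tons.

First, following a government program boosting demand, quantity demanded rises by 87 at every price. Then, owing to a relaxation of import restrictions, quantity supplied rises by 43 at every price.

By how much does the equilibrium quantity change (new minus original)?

+65

Initially, 570 - 4p = 4p - 222, so 792 = 8p and p = 99, Q = 174.
With the change applied: demand Qd = 657 - 4p, supply Qs = 4p - 179.
Setting them equal: 657 - 4p = 4p - 179 → 836 = 8p, so p = 104.5 and Q = 239.
ΔQ = 239 − 174 = +65.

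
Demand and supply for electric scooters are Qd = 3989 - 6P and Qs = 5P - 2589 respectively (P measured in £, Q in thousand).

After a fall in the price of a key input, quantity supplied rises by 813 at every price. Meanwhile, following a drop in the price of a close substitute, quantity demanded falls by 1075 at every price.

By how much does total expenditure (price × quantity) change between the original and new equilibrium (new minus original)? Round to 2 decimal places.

-88090.07

Before the shock: 3989 - 6P = 5P - 2589 ⇒ 6578 = 11P ⇒ P = 598, Q = 401.
After the shift, demand is Qd = 2914 - 6P and supply is Qs = 5P - 1776.
Setting them equal: 2914 - 6P = 5P - 1776 → 4690 = 11P, so P = 4690/11 ≈ 426.3636 and Q = 3914/11 ≈ 355.8182.
Expenditure moves from 598×401 = 239798 to 426.3636×355.8182 = 151707.9339; change = -88090.07.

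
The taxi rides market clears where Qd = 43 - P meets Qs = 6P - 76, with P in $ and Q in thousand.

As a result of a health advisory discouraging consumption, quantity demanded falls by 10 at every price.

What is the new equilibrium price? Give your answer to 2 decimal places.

15.57

Solve the original market: 43 - P = 6P - 76, hence P = 17 and Q = 26.
With the change applied: demand Qd = 33 - P, supply Qs = 6P - 76.
Setting them equal: 33 - P = 6P - 76 → 109 = 7P, so P = 109/7 ≈ 15.5714 and Q = 122/7 ≈ 17.4286.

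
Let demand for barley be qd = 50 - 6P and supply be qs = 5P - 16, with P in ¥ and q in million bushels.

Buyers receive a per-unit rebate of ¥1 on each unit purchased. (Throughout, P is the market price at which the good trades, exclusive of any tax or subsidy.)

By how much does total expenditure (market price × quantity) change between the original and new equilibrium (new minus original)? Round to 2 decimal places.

+25.49

Initially, 50 - 6P = 5P - 16, so 66 = 11P and P = 6, q = 14.
Since buyers' out-of-pocket price is the market price minus the rebate, the effective demand curve becomes qd = 56 - 6P.
New equilibrium: 56 - 6P = 5P - 16 ⇒ 72 = 11P ⇒ P = 72/11 ≈ 6.5455, q = 184/11 ≈ 16.7273.
Expenditure moves from 6×14 = 84 to 6.5455×16.7273 = 109.4876; change = +25.49.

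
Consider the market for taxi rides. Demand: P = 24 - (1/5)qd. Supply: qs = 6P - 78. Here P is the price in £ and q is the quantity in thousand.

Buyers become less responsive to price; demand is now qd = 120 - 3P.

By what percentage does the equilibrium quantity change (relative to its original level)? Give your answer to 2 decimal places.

+80.00

Initially, 120 - 5P = 6P - 78, so 198 = 11P and P = 18, q = 30.
The shock moves the curves to qd = 120 - 3P and qs = 6P - 78.
New equilibrium: 120 - 3P = 6P - 78 ⇒ 198 = 9P ⇒ P = 22, q = 54.
%Δq = (54 − 30) / 30 × 100 = +80.00%.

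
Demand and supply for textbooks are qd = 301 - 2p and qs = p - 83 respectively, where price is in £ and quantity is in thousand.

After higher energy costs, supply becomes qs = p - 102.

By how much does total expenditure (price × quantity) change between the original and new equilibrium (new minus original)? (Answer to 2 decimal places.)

Initially, 301 - 2p = p - 83, so 384 = 3p and p = 128, q = 45.
With the change applied: demand qd = 301 - 2p, supply qs = p - 102.
Equate the new curves: 301 - 2p = p - 102, giving 403 = 3p, p = 403/3 ≈ 134.3333, q = 97/3 ≈ 32.3333.
Expenditure moves from 128×45 = 5760 to 134.3333×32.3333 = 4343.4444; change = -1416.56.

-1416.56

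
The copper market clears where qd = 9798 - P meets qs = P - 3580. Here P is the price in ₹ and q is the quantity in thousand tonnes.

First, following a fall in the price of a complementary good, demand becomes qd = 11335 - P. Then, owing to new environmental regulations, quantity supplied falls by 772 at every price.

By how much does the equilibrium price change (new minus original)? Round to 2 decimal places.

+1154.50

Solve the original market: 9798 - P = P - 3580, hence P = 6689 and q = 3109.
The shock moves the curves to qd = 11335 - P and qs = P - 4352.
Clearing the new market: 11335 - P = P - 4352, so P = 7843.5 and q = 3491.5.
ΔP = 7843.5 − 6689 = +1154.50.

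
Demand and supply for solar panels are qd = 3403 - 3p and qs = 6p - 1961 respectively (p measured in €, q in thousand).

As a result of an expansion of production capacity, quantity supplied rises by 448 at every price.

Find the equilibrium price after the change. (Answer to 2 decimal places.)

Solve the original market: 3403 - 3p = 6p - 1961, hence p = 596 and q = 1615.
With the change applied: demand qd = 3403 - 3p, supply qs = 6p - 1513.
New equilibrium: 3403 - 3p = 6p - 1513 ⇒ 4916 = 9p ⇒ p = 4916/9 ≈ 546.2222, q = 5293/3 ≈ 1764.3333.

546.22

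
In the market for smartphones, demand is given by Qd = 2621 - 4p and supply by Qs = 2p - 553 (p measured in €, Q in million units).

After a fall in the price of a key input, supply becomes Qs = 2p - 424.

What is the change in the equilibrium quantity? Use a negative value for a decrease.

+86

Solve the original market: 2621 - 4p = 2p - 553, hence p = 529 and Q = 505.
The new curves are Qd = 2621 - 4p (demand) and Qs = 2p - 424 (supply).
Clearing the new market: 2621 - 4p = 2p - 424, so p = 507.5 and Q = 591.
ΔQ = 591 − 505 = +86.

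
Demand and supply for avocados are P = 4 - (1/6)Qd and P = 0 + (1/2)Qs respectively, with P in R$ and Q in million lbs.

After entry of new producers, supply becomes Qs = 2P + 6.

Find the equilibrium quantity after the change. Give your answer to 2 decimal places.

10.50

Before the shock: 24 - 6P = 2P ⇒ 24 = 8P ⇒ P = 3, Q = 6.
The new curves are Qd = 24 - 6P (demand) and Qs = 2P + 6 (supply).
Clearing the new market: 24 - 6P = 2P + 6, so P = 2.25 and Q = 10.5.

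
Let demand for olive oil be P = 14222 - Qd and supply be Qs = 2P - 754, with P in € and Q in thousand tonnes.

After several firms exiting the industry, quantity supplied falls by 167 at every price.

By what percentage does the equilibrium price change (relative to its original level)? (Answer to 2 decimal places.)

Solve the original market: 14222 - P = 2P - 754, hence P = 4992 and Q = 9230.
After the shift, demand is Qd = 14222 - P and supply is Qs = 2P - 921.
Equate the new curves: 14222 - P = 2P - 921, giving 15143 = 3P, P = 15143/3 ≈ 5047.6667, Q = 27523/3 ≈ 9174.3333.
%ΔP = (5047.6667 − 4992) / 4992 × 100 = +1.12%.

+1.12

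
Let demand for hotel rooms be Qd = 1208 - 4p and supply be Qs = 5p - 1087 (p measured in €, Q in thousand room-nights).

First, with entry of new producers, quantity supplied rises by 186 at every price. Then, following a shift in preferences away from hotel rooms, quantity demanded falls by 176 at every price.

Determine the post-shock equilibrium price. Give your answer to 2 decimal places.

Before the shock: 1208 - 4p = 5p - 1087 ⇒ 2295 = 9p ⇒ p = 255, Q = 188.
The new curves are Qd = 1032 - 4p (demand) and Qs = 5p - 901 (supply).
Clearing the new market: 1032 - 4p = 5p - 901, so p = 1933/9 ≈ 214.7778 and Q = 1556/9 ≈ 172.8889.

214.78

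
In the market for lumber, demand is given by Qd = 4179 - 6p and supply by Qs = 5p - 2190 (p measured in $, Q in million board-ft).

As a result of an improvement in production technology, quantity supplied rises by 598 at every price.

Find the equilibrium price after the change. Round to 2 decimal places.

524.64

Initially, 4179 - 6p = 5p - 2190, so 6369 = 11p and p = 579, Q = 705.
With the change applied: demand Qd = 4179 - 6p, supply Qs = 5p - 1592.
Clearing the new market: 4179 - 6p = 5p - 1592, so p = 5771/11 ≈ 524.6364 and Q = 11343/11 ≈ 1031.1818.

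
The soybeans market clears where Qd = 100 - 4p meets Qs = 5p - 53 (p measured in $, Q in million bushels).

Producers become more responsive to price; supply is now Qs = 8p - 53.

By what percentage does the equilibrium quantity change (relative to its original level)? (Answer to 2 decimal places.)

+53.13

Initially, 100 - 4p = 5p - 53, so 153 = 9p and p = 17, Q = 32.
The new curves are Qd = 100 - 4p (demand) and Qs = 8p - 53 (supply).
New equilibrium: 100 - 4p = 8p - 53 ⇒ 153 = 12p ⇒ p = 12.75, Q = 49.
%ΔQ = (49 − 32) / 32 × 100 = +53.13%.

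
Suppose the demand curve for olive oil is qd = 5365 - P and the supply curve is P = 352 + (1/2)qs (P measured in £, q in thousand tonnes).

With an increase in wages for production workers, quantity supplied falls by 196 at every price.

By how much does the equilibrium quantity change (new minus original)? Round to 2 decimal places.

-65.33

Original equilibrium: 5365 - P = 2P - 704 gives 6069 = 3P, so P = 2023 and q = 3342.
After the shift, demand is qd = 5365 - P and supply is qs = 2P - 900.
Equate the new curves: 5365 - P = 2P - 900, giving 6265 = 3P, P = 6265/3 ≈ 2088.3333, q = 9830/3 ≈ 3276.6667.
Δq = 3276.6667 − 3342 = -65.33.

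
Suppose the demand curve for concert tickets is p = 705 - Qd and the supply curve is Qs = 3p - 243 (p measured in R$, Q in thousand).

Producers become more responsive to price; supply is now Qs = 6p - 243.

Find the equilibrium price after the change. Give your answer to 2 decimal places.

Solve the original market: 705 - p = 3p - 243, hence p = 237 and Q = 468.
After the shift, demand is Qd = 705 - p and supply is Qs = 6p - 243.
New equilibrium: 705 - p = 6p - 243 ⇒ 948 = 7p ⇒ p = 948/7 ≈ 135.4286, Q = 3987/7 ≈ 569.5714.

135.43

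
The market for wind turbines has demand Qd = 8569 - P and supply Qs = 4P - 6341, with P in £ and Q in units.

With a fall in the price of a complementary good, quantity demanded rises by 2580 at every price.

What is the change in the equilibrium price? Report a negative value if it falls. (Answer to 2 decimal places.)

+516.00

Initially, 8569 - P = 4P - 6341, so 14910 = 5P and P = 2982, Q = 5587.
The shock moves the curves to Qd = 11149 - P and Qs = 4P - 6341.
Clearing the new market: 11149 - P = 4P - 6341, so P = 3498 and Q = 7651.
ΔP = 3498 − 2982 = +516.00.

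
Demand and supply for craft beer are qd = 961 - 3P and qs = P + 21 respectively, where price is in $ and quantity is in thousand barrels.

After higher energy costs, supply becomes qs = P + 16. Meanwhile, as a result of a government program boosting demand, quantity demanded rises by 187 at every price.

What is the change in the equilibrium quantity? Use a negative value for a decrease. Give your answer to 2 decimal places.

Original equilibrium: 961 - 3P = P + 21 gives 940 = 4P, so P = 235 and q = 256.
After the shift, demand is qd = 1148 - 3P and supply is qs = P + 16.
Clearing the new market: 1148 - 3P = P + 16, so P = 283 and q = 299.
Δq = 299 − 256 = +43.00.

+43.00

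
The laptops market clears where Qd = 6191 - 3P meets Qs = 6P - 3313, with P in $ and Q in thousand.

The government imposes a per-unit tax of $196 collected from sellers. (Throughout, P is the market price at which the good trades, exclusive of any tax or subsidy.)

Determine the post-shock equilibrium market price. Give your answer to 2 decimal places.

1186.67

Before the shock: 6191 - 3P = 6P - 3313 ⇒ 9504 = 9P ⇒ P = 1056, Q = 3023.
Since sellers keep the price net of the tax, the effective supply curve becomes Qs = 6P - 4489.
Clearing the new market: 6191 - 3P = 6P - 4489, so P = 3560/3 ≈ 1186.6667 and Q = 2631.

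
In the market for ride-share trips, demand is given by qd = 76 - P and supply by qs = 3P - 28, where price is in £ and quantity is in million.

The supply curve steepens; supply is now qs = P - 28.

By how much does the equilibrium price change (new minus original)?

Original equilibrium: 76 - P = 3P - 28 gives 104 = 4P, so P = 26 and q = 50.
After the shift, demand is qd = 76 - P and supply is qs = P - 28.
New equilibrium: 76 - P = P - 28 ⇒ 104 = 2P ⇒ P = 52, q = 24.
ΔP = 52 − 26 = +26.

+26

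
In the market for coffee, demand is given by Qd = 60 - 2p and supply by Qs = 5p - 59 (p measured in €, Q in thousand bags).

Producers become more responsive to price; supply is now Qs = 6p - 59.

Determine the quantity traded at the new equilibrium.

Before the shock: 60 - 2p = 5p - 59 ⇒ 119 = 7p ⇒ p = 17, Q = 26.
After the shift, demand is Qd = 60 - 2p and supply is Qs = 6p - 59.
Clearing the new market: 60 - 2p = 6p - 59, so p = 14.875 and Q = 30.25.

30.25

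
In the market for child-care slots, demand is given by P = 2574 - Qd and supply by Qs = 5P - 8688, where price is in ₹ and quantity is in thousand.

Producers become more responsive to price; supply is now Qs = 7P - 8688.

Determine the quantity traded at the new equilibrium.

1166.25

Original equilibrium: 2574 - P = 5P - 8688 gives 11262 = 6P, so P = 1877 and Q = 697.
After the shift, demand is Qd = 2574 - P and supply is Qs = 7P - 8688.
Clearing the new market: 2574 - P = 7P - 8688, so P = 1407.75 and Q = 1166.25.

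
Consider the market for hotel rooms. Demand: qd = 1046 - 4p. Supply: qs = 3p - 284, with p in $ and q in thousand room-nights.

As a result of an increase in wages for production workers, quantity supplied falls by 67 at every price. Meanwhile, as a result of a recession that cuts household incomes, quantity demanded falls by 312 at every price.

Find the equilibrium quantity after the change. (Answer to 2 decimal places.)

114.00

Before the shock: 1046 - 4p = 3p - 284 ⇒ 1330 = 7p ⇒ p = 190, q = 286.
After the shift, demand is qd = 734 - 4p and supply is qs = 3p - 351.
Clearing the new market: 734 - 4p = 3p - 351, so p = 155 and q = 114.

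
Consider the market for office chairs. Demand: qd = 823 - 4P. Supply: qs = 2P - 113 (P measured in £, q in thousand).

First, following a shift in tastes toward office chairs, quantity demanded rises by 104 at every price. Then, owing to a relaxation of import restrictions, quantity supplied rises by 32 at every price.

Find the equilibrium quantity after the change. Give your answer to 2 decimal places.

Solve the original market: 823 - 4P = 2P - 113, hence P = 156 and q = 199.
With the change applied: demand qd = 927 - 4P, supply qs = 2P - 81.
Equate the new curves: 927 - 4P = 2P - 81, giving 1008 = 6P, P = 168, q = 255.

255.00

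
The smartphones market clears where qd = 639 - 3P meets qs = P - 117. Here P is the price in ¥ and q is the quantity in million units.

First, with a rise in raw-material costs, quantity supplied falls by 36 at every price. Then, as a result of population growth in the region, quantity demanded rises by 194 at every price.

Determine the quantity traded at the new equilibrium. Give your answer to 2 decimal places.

93.50

Initially, 639 - 3P = P - 117, so 756 = 4P and P = 189, q = 72.
After the shift, demand is qd = 833 - 3P and supply is qs = P - 153.
New equilibrium: 833 - 3P = P - 153 ⇒ 986 = 4P ⇒ P = 246.5, q = 93.5.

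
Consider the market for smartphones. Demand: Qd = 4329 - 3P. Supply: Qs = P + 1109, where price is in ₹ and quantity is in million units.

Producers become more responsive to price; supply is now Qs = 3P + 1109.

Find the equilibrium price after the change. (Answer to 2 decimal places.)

536.67

Original equilibrium: 4329 - 3P = P + 1109 gives 3220 = 4P, so P = 805 and Q = 1914.
With the change applied: demand Qd = 4329 - 3P, supply Qs = 3P + 1109.
New equilibrium: 4329 - 3P = 3P + 1109 ⇒ 3220 = 6P ⇒ P = 1610/3 ≈ 536.6667, Q = 2719.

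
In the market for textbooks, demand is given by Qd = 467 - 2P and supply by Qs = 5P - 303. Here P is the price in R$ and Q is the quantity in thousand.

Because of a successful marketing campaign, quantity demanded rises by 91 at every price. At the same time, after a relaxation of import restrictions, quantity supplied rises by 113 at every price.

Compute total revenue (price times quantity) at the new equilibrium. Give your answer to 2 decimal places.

Original equilibrium: 467 - 2P = 5P - 303 gives 770 = 7P, so P = 110 and Q = 247.
The shock moves the curves to Qd = 558 - 2P and Qs = 5P - 190.
New equilibrium: 558 - 2P = 5P - 190 ⇒ 748 = 7P ⇒ P = 748/7 ≈ 106.8571, Q = 2410/7 ≈ 344.2857.
New expenditure = 106.8571 × 344.2857 = 36789.39.

36789.39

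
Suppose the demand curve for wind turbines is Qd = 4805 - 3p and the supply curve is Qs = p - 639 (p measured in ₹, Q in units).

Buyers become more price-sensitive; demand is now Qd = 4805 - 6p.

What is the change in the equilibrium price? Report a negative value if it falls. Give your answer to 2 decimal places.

-583.29

Initially, 4805 - 3p = p - 639, so 5444 = 4p and p = 1361, Q = 722.
The new curves are Qd = 4805 - 6p (demand) and Qs = p - 639 (supply).
Setting them equal: 4805 - 6p = p - 639 → 5444 = 7p, so p = 5444/7 ≈ 777.7143 and Q = 971/7 ≈ 138.7143.
Δp = 777.7143 − 1361 = -583.29.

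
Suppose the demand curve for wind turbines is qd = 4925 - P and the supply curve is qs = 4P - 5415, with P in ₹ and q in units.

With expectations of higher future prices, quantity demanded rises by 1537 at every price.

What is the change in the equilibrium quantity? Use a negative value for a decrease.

Before the shock: 4925 - P = 4P - 5415 ⇒ 10340 = 5P ⇒ P = 2068, q = 2857.
With the change applied: demand qd = 6462 - P, supply qs = 4P - 5415.
Clearing the new market: 6462 - P = 4P - 5415, so P = 2375.4 and q = 4086.6.
Δq = 4086.6 − 2857 = +1229.6.

+1229.6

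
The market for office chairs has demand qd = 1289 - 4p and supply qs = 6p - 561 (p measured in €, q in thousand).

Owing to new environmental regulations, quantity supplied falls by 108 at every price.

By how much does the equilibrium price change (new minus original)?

Original equilibrium: 1289 - 4p = 6p - 561 gives 1850 = 10p, so p = 185 and q = 549.
The new curves are qd = 1289 - 4p (demand) and qs = 6p - 669 (supply).
Equate the new curves: 1289 - 4p = 6p - 669, giving 1958 = 10p, p = 195.8, q = 505.8.
Δp = 195.8 − 185 = +10.8.

+10.8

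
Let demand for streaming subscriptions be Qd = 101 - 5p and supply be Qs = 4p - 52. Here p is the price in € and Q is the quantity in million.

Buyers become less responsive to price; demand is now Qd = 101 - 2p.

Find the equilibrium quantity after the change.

Solve the original market: 101 - 5p = 4p - 52, hence p = 17 and Q = 16.
The shock moves the curves to Qd = 101 - 2p and Qs = 4p - 52.
Setting them equal: 101 - 2p = 4p - 52 → 153 = 6p, so p = 25.5 and Q = 50.

50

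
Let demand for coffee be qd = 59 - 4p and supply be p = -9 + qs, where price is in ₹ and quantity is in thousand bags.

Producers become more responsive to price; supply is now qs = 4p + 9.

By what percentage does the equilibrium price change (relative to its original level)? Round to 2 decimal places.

Solve the original market: 59 - 4p = p + 9, hence p = 10 and q = 19.
With the change applied: demand qd = 59 - 4p, supply qs = 4p + 9.
Setting them equal: 59 - 4p = 4p + 9 → 50 = 8p, so p = 6.25 and q = 34.
%Δp = (6.25 − 10) / 10 × 100 = -37.50%.

-37.50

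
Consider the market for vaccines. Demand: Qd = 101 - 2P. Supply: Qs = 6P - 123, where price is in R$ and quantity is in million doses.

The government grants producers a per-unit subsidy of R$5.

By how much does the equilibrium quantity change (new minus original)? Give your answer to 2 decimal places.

+7.50

Before the shock: 101 - 2P = 6P - 123 ⇒ 224 = 8P ⇒ P = 28, Q = 45.
Since sellers receive the price plus the subsidy, the effective supply curve becomes Qs = 6P - 93.
Setting them equal: 101 - 2P = 6P - 93 → 194 = 8P, so P = 24.25 and Q = 52.5.
ΔQ = 52.5 − 45 = +7.50.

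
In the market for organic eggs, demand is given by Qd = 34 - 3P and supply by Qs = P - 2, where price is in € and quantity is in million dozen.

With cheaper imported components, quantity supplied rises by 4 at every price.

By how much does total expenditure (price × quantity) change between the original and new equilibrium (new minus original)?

+17

Before the shock: 34 - 3P = P - 2 ⇒ 36 = 4P ⇒ P = 9, Q = 7.
The shock moves the curves to Qd = 34 - 3P and Qs = P + 2.
New equilibrium: 34 - 3P = P + 2 ⇒ 32 = 4P ⇒ P = 8, Q = 10.
Expenditure moves from 9×7 = 63 to 8×10 = 80; change = +17.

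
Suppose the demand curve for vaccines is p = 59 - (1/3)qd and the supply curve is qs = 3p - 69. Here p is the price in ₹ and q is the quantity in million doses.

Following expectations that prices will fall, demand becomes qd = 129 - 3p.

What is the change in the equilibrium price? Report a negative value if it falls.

-8

Solve the original market: 177 - 3p = 3p - 69, hence p = 41 and q = 54.
The new curves are qd = 129 - 3p (demand) and qs = 3p - 69 (supply).
New equilibrium: 129 - 3p = 3p - 69 ⇒ 198 = 6p ⇒ p = 33, q = 30.
Δp = 33 − 41 = -8.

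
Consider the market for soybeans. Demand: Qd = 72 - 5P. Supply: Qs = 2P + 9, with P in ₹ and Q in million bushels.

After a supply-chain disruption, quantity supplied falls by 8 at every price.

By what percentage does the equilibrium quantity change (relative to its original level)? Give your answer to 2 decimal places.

Original equilibrium: 72 - 5P = 2P + 9 gives 63 = 7P, so P = 9 and Q = 27.
With the change applied: demand Qd = 72 - 5P, supply Qs = 2P + 1.
Setting them equal: 72 - 5P = 2P + 1 → 71 = 7P, so P = 71/7 ≈ 10.1429 and Q = 149/7 ≈ 21.2857.
%ΔQ = (21.2857 − 27) / 27 × 100 = -21.16%.

-21.16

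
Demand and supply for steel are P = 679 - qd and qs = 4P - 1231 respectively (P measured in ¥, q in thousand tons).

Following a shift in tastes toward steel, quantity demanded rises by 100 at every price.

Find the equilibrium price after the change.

Before the shock: 679 - P = 4P - 1231 ⇒ 1910 = 5P ⇒ P = 382, q = 297.
With the change applied: demand qd = 779 - P, supply qs = 4P - 1231.
Clearing the new market: 779 - P = 4P - 1231, so P = 402 and q = 377.

402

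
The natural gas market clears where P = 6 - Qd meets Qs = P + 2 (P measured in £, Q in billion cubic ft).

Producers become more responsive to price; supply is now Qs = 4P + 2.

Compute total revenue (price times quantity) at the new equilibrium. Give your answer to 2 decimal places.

4.16

Original equilibrium: 6 - P = P + 2 gives 4 = 2P, so P = 2 and Q = 4.
The new curves are Qd = 6 - P (demand) and Qs = 4P + 2 (supply).
Equate the new curves: 6 - P = 4P + 2, giving 4 = 5P, P = 0.8, Q = 5.2.
New expenditure = 0.8 × 5.2 = 4.16.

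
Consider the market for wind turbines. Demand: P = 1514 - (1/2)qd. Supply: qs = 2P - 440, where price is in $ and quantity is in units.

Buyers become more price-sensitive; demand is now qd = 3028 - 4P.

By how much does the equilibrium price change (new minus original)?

-289

Solve the original market: 3028 - 2P = 2P - 440, hence P = 867 and q = 1294.
With the change applied: demand qd = 3028 - 4P, supply qs = 2P - 440.
Equate the new curves: 3028 - 4P = 2P - 440, giving 3468 = 6P, P = 578, q = 716.
ΔP = 578 − 867 = -289.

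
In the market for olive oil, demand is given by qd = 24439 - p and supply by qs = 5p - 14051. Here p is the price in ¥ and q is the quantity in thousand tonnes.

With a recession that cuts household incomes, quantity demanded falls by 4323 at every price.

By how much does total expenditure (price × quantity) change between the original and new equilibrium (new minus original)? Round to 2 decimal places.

Before the shock: 24439 - p = 5p - 14051 ⇒ 38490 = 6p ⇒ p = 6415, q = 18024.
With the change applied: demand qd = 20116 - p, supply qs = 5p - 14051.
Clearing the new market: 20116 - p = 5p - 14051, so p = 5694.5 and q = 14421.5.
Expenditure moves from 6415×18024 = 115623960 to 5694.5×14421.5 = 82123231.75; change = -33500728.25.

-33500728.25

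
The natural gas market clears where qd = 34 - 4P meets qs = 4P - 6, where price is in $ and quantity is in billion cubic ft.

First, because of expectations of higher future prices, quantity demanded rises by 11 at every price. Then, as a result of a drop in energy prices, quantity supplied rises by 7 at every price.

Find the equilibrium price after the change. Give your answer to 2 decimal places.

Original equilibrium: 34 - 4P = 4P - 6 gives 40 = 8P, so P = 5 and q = 14.
With the change applied: demand qd = 45 - 4P, supply qs = 4P + 1.
Setting them equal: 45 - 4P = 4P + 1 → 44 = 8P, so P = 5.5 and q = 23.

5.50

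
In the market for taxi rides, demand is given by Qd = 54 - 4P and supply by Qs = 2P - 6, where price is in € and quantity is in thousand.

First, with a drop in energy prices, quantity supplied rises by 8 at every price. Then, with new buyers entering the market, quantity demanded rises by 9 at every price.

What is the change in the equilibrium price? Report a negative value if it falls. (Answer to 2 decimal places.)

+0.17

Before the shock: 54 - 4P = 2P - 6 ⇒ 60 = 6P ⇒ P = 10, Q = 14.
The new curves are Qd = 63 - 4P (demand) and Qs = 2P + 2 (supply).
New equilibrium: 63 - 4P = 2P + 2 ⇒ 61 = 6P ⇒ P = 61/6 ≈ 10.1667, Q = 67/3 ≈ 22.3333.
ΔP = 10.1667 − 10 = +0.17.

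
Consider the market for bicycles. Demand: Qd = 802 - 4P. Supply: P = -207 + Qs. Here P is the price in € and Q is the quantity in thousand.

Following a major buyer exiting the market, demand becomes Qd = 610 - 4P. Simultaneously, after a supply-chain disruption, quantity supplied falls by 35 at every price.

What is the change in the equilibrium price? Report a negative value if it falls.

-31.4

Initially, 802 - 4P = P + 207, so 595 = 5P and P = 119, Q = 326.
With the change applied: demand Qd = 610 - 4P, supply Qs = P + 172.
New equilibrium: 610 - 4P = P + 172 ⇒ 438 = 5P ⇒ P = 87.6, Q = 259.6.
ΔP = 87.6 − 119 = -31.4.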